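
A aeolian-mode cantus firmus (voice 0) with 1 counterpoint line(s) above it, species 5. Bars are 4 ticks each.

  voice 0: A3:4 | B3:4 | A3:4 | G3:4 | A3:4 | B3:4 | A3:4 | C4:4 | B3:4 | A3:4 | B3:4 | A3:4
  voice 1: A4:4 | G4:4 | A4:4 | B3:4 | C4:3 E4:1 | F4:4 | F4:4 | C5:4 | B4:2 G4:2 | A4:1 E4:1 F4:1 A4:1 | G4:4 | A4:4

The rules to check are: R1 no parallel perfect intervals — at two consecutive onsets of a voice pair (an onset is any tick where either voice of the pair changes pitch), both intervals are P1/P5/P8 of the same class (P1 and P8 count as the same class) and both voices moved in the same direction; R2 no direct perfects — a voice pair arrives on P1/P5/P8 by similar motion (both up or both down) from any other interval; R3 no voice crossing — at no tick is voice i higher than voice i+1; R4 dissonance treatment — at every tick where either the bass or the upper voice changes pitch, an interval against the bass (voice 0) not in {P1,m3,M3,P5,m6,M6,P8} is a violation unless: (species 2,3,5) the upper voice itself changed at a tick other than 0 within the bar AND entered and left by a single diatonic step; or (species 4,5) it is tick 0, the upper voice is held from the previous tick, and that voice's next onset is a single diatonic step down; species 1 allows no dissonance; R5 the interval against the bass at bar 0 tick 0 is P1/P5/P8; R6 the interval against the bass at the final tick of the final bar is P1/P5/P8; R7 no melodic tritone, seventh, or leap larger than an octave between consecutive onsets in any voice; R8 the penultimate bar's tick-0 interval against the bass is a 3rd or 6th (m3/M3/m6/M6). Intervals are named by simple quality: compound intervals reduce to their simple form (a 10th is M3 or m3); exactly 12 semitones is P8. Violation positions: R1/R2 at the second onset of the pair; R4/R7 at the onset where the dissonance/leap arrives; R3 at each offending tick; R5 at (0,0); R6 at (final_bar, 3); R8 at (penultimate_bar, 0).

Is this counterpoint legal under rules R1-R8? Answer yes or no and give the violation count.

No (4 violations)

bar 0: v0=A3 v1=A4 (P8)
bar 1: v0=B3 v1=G4 (m6)
bar 2: v0=A3 v1=A4 (P8)
bar 3: v0=G3 v1=B3 (M3)
bar 4: v0=A3 v1=C4 (m3)
bar 5: v0=B3 v1=F4 (TT)
bar 6: v0=A3 v1=F4 (m6)
bar 7: v0=C4 v1=C5 (P8)
bar 8: v0=B3 v1=B4 (P8)
bar 9: v0=A3 v1=A4 (P8)
bar 10: v0=B3 v1=G4 (m6)
bar 11: v0=A3 v1=A4 (P8)
  R7 @ bar3.0: A4->B3 leap 10st
  R4 @ bar5.0: B3/F4 TT untreated
  R2 @ bar7.0: A3/F4 m6 -> C4/C5 P8 similar
  R1 @ bar8.0: C4/C5 P8 -> B3/B4 P8 similar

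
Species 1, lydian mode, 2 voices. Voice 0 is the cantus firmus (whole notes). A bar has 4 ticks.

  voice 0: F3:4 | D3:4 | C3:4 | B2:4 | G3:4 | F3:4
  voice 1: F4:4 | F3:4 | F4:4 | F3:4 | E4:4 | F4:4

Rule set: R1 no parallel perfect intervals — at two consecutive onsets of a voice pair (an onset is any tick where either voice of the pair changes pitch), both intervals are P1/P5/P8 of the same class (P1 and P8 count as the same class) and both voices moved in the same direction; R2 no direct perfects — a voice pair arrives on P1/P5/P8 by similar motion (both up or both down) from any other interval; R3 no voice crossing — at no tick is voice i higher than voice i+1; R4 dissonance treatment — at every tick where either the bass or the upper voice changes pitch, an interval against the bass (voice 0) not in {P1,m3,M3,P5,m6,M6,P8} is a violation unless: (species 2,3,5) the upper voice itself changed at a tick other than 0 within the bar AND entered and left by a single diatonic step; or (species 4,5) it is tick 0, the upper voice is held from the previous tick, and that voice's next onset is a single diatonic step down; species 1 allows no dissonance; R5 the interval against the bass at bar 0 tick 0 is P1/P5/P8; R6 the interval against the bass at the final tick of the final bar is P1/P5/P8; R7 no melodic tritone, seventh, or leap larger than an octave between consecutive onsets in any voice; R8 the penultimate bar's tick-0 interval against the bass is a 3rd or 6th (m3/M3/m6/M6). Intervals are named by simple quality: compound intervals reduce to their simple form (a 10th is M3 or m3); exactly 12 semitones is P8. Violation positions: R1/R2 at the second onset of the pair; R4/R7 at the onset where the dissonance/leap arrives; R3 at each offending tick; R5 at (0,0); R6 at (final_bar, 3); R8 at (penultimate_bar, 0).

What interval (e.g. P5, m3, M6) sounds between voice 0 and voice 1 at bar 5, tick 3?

voice 0=F3 voice 1=F4 -> P8

P8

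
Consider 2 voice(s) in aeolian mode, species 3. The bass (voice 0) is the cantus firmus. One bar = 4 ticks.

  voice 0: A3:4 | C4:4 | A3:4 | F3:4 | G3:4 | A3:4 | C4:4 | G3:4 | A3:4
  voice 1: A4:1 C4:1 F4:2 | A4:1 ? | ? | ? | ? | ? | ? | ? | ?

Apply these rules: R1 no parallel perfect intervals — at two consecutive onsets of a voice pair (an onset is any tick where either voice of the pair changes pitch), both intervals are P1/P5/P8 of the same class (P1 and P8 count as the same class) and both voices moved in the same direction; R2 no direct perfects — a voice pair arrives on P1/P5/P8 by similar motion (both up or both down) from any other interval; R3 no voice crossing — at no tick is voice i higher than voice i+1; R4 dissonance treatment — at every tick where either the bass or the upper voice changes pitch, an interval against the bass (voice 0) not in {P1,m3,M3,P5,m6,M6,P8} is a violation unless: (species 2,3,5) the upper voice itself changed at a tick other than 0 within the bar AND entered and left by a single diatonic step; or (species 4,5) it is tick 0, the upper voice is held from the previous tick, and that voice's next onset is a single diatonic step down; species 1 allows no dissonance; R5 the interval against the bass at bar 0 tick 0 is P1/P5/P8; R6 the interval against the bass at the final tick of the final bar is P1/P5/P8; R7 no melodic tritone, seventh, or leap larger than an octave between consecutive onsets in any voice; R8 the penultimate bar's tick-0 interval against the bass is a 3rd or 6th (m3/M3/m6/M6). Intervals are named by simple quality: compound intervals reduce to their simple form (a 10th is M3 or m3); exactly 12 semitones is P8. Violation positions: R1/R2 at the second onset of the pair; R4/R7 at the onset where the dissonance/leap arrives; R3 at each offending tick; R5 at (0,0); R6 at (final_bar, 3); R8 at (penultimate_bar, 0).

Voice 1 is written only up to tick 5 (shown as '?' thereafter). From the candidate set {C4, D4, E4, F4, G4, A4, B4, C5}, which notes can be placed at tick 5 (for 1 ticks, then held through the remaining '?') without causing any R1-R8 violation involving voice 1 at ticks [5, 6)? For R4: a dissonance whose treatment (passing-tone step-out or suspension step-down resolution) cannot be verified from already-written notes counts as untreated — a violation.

C4: legal
D4: violates R4
E4: legal
F4: violates R4
G4: legal
A4: legal
B4: violates R4
C5: legal

{A4, C4, C5, E4, G4}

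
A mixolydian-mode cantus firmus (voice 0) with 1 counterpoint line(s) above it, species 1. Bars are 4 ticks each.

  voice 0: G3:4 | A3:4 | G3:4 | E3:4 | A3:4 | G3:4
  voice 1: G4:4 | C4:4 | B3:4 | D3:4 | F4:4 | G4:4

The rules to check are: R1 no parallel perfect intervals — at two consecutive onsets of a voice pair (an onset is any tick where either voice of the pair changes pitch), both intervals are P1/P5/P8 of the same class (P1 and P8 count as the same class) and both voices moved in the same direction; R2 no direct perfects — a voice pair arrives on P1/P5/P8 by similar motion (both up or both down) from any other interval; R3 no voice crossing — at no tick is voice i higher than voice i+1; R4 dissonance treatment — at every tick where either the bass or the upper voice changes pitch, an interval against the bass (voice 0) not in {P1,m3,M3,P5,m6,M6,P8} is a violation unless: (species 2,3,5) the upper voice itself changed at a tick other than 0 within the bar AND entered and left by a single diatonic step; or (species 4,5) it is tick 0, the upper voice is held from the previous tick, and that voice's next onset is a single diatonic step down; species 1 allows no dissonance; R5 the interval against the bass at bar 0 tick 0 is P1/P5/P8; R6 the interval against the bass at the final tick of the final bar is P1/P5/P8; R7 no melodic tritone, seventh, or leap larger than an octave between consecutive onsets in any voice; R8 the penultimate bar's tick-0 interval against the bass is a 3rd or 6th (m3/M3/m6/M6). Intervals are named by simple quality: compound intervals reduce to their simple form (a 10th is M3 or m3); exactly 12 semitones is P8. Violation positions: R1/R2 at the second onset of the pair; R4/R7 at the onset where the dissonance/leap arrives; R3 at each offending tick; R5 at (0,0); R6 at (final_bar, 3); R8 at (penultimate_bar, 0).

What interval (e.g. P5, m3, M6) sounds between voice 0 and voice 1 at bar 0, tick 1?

voice 0=G3 voice 1=G4 -> P8

P8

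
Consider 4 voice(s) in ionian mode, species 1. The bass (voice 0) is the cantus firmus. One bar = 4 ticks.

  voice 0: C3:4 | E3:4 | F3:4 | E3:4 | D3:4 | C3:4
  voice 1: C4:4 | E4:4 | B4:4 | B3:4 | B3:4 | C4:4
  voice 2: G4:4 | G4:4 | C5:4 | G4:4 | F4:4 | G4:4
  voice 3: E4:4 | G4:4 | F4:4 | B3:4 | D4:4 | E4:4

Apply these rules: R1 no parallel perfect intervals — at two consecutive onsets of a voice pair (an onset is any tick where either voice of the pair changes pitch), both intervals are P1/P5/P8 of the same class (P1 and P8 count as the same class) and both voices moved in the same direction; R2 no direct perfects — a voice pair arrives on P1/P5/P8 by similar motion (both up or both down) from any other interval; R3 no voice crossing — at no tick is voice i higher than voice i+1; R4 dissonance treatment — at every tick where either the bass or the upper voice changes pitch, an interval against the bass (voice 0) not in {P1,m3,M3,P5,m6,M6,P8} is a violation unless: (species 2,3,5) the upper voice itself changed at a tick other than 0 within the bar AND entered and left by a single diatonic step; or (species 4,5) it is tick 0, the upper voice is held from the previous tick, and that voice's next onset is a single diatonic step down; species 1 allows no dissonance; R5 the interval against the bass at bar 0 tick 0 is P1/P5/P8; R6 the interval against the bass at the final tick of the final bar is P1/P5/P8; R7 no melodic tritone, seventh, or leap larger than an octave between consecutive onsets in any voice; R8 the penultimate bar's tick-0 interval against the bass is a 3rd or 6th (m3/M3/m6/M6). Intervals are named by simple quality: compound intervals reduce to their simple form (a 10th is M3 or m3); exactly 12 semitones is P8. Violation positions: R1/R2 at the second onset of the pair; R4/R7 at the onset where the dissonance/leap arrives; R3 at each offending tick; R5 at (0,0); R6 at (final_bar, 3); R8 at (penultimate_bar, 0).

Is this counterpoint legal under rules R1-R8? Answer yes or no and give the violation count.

bar 0: v0=C3 v1=C4 v2=G4 v3=E4 (M3)
bar 1: v0=E3 v1=E4 v2=G4 v3=G4 (m3)
bar 2: v0=F3 v1=B4 v2=C5 v3=F4 (P8)
bar 3: v0=E3 v1=B3 v2=G4 v3=B3 (P5)
bar 4: v0=D3 v1=B3 v2=F4 v3=D4 (P8)
bar 5: v0=C3 v1=C4 v2=G4 v3=E4 (M3)
  R3 @ bar0.0: G4 above E4
  R5 @ bar0.0: opens on M3
  R3 @ bar0.1: G4 above E4
  R3 @ bar0.2: G4 above E4
  R3 @ bar0.3: G4 above E4
  R1 @ bar1.0: C3/C4 P8 -> E3/E4 P8 similar
  R2 @ bar2.0: E3/G4 m3 -> F3/C5 P5 similar
  R3 @ bar2.0: C5 above F4
  R4 @ bar2.0: F3/B4 TT untreated
  R3 @ bar2.1: C5 above F4
  R3 @ bar2.2: C5 above F4
  R3 @ bar2.3: C5 above F4
  R2 @ bar3.0: F3/B4 TT -> E3/B3 P5 similar
  R2 @ bar3.0: F3/F4 P8 -> E3/B3 P5 similar
  R2 @ bar3.0: B4/F4 TT -> B3/B3 P1 similar
  R3 @ bar3.0: G4 above B3
  R7 @ bar3.0: F4->B3 leap 6st
  R3 @ bar3.1: G4 above B3
  R3 @ bar3.2: G4 above B3
  R3 @ bar3.3: G4 above B3
  R3 @ bar4.0: F4 above D4
  R8 @ bar4.0: penult P8 not 3rd/6th
  R3 @ bar4.1: F4 above D4
  R3 @ bar4.2: F4 above D4
  R3 @ bar4.3: F4 above D4
  R2 @ bar5.0: B3/F4 TT -> C4/G4 P5 similar
  R3 @ bar5.0: G4 above E4
  R3 @ bar5.1: G4 above E4
  R3 @ bar5.2: G4 above E4
  R3 @ bar5.3: G4 above E4
  R6 @ bar5.3: closes on M3

No (31 violations)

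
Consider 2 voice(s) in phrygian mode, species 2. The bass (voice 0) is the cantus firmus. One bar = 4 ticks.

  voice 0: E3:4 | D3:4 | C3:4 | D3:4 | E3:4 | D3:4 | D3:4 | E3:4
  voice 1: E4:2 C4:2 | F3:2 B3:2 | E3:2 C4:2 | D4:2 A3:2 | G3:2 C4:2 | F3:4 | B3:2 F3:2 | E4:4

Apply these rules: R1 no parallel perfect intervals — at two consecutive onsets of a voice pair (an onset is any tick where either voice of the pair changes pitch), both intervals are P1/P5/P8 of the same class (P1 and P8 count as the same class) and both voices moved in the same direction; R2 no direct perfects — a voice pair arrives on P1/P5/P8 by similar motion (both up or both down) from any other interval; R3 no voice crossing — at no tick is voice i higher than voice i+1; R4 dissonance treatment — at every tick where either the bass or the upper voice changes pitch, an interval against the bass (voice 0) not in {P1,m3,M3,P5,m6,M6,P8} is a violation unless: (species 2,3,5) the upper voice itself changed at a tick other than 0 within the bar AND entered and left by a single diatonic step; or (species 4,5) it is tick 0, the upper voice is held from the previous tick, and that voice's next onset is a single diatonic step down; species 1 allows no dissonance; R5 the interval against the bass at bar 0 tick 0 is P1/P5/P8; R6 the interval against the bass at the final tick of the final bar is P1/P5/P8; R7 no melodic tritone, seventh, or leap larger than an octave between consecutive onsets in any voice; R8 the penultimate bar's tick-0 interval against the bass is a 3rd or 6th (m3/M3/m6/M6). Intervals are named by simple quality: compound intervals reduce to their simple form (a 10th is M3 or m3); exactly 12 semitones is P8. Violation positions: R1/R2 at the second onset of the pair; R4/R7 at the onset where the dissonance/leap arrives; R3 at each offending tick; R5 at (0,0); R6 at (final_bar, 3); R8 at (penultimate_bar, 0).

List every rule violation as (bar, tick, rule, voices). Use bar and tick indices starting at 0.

bar 0: v0=E3 v1=E4 downbeat P8
bar 1: v0=D3 v1=F3 downbeat m3
bar 2: v0=C3 v1=E3 downbeat M3
bar 3: v0=D3 v1=D4 downbeat P8
bar 4: v0=E3 v1=G3 downbeat m3
bar 5: v0=D3 v1=F3 downbeat m3
bar 6: v0=D3 v1=B3 downbeat M6
bar 7: v0=E3 v1=E4 downbeat P8
  -> R7 @ bar 1 tick 2 v(1,): F3->B3 leap 6st
  -> R1 @ bar 3 tick 0 v(0, 1): C3/C4 P8 -> D3/D4 P8 similar
  -> R7 @ bar 6 tick 0 v(1,): F3->B3 leap 6st
  -> R7 @ bar 6 tick 2 v(1,): B3->F3 leap 6st
  -> R2 @ bar 7 tick 0 v(0, 1): D3/F3 m3 -> E3/E4 P8 similar
  -> R7 @ bar 7 tick 0 v(1,): F3->E4 leap 11st

(1, 2, R7, (1,))
(3, 0, R1, (0, 1))
(6, 0, R7, (1,))
(6, 2, R7, (1,))
(7, 0, R2, (0, 1))
(7, 0, R7, (1,))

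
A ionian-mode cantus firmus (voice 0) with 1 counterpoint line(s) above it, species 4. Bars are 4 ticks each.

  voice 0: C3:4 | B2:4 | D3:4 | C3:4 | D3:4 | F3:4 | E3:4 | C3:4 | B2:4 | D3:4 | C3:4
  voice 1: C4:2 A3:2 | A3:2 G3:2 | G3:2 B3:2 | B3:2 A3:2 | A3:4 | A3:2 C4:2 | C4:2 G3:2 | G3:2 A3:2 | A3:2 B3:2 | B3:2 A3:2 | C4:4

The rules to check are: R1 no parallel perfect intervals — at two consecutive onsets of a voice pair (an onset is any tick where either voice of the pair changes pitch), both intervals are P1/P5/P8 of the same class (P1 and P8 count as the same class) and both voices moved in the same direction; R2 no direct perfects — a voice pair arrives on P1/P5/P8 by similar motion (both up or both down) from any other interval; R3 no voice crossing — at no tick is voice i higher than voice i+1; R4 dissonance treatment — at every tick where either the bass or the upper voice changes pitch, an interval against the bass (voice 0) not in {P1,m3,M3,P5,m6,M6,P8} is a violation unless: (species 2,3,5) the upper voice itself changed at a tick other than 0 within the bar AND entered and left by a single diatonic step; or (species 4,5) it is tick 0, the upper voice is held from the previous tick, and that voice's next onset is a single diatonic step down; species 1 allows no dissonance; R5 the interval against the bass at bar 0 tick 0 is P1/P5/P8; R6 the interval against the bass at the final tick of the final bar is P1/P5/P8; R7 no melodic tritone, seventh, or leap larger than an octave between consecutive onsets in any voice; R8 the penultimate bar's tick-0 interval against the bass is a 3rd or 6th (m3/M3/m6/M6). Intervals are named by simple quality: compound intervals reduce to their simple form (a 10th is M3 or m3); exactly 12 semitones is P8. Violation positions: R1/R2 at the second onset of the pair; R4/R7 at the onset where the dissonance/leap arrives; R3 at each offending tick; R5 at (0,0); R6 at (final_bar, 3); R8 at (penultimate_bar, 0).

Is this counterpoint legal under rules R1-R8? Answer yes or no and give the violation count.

bar 0: v0=C3 v1=C4 (P8)
bar 1: v0=B2 v1=A3 (m7)
bar 2: v0=D3 v1=G3 (P4)
bar 3: v0=C3 v1=B3 (M7)
bar 4: v0=D3 v1=A3 (P5)
bar 5: v0=F3 v1=A3 (M3)
bar 6: v0=E3 v1=C4 (m6)
bar 7: v0=C3 v1=G3 (P5)
bar 8: v0=B2 v1=A3 (m7)
bar 9: v0=D3 v1=B3 (M6)
bar 10: v0=C3 v1=C4 (P8)
  R4 @ bar2.0: D3/G3 P4 untreated
  R4 @ bar8.0: B2/A3 m7 untreated

No (2 violations)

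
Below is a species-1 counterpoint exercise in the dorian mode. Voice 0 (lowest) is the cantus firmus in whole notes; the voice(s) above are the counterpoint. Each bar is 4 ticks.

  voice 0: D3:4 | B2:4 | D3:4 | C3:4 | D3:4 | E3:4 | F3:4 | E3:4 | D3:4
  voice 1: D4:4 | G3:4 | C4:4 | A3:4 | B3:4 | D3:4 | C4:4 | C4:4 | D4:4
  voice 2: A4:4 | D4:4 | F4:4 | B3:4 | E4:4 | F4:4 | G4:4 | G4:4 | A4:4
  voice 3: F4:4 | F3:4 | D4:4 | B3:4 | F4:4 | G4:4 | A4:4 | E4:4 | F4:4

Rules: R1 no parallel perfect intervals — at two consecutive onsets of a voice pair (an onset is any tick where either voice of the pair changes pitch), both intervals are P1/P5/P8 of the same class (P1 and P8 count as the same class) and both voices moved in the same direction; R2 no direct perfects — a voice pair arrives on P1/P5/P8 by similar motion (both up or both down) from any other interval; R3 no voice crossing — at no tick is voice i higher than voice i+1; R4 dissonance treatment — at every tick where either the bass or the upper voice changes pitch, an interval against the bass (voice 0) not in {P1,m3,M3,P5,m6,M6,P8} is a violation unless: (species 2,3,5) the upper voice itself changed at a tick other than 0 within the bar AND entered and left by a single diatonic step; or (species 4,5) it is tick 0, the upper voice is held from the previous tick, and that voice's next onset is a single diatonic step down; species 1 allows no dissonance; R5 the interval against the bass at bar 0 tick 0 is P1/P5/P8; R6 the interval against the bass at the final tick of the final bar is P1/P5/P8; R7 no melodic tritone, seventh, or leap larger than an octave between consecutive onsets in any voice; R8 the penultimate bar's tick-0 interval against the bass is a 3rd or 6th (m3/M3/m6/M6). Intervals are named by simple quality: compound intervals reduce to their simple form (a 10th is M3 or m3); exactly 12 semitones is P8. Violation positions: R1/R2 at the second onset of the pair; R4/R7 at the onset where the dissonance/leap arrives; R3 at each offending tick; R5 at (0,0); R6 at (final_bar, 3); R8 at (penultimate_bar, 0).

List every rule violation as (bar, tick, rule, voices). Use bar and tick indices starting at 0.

bar 0: v0=D3 v1=D4 v2=A4 v3=F4 downbeat m3
bar 1: v0=B2 v1=G3 v2=D4 v3=F3 downbeat TT
bar 2: v0=D3 v1=C4 v2=F4 v3=D4 downbeat P8
bar 3: v0=C3 v1=A3 v2=B3 v3=B3 downbeat M7
bar 4: v0=D3 v1=B3 v2=E4 v3=F4 downbeat m3
bar 5: v0=E3 v1=D3 v2=F4 v3=G4 downbeat m3
bar 6: v0=F3 v1=C4 v2=G4 v3=A4 downbeat M3
bar 7: v0=E3 v1=C4 v2=G4 v3=E4 downbeat P8
bar 8: v0=D3 v1=D4 v2=A4 v3=F4 downbeat m3
  -> R3 @ bar 0 tick 0 v(2, 3): A4 above F4
  -> R5 @ bar 0 tick 0 v(0, 3): opens on m3
  -> R3 @ bar 0 tick 1 v(2, 3): A4 above F4
  -> R3 @ bar 0 tick 2 v(2, 3): A4 above F4
  -> R3 @ bar 0 tick 3 v(2, 3): A4 above F4
  -> R1 @ bar 1 tick 0 v(1, 2): D4/A4 P5 -> G3/D4 P5 similar
  -> R3 @ bar 1 tick 0 v(2, 3): D4 above F3
  -> R4 @ bar 1 tick 0 v(0, 3): B2/F3 TT untreated
  -> R3 @ bar 1 tick 1 v(2, 3): D4 above F3
  -> R3 @ bar 1 tick 2 v(2, 3): D4 above F3
  -> R3 @ bar 1 tick 3 v(2, 3): D4 above F3
  -> R2 @ bar 2 tick 0 v(0, 3): B2/F3 TT -> D3/D4 P8 similar
  -> R3 @ bar 2 tick 0 v(2, 3): F4 above D4
  -> R4 @ bar 2 tick 0 v(0, 1): D3/C4 m7 untreated
  -> R3 @ bar 2 tick 1 v(2, 3): F4 above D4
  -> R3 @ bar 2 tick 2 v(2, 3): F4 above D4
  -> R3 @ bar 2 tick 3 v(2, 3): F4 above D4
  -> R2 @ bar 3 tick 0 v(2, 3): F4/D4 m3 -> B3/B3 P1 similar
  -> R4 @ bar 3 tick 0 v(0, 2): C3/B3 M7 untreated
  -> R4 @ bar 3 tick 0 v(0, 3): C3/B3 M7 untreated
  -> R7 @ bar 3 tick 0 v(2,): F4->B3 leap 6st
  -> R4 @ bar 4 tick 0 v(0, 2): D3/E4 M2 untreated
  -> R7 @ bar 4 tick 0 v(3,): B3->F4 leap 6st
  -> R3 @ bar 5 tick 0 v(0, 1): E3 above D3
  -> R4 @ bar 5 tick 0 v(0, 1): E3/D3 M2 untreated
  -> R4 @ bar 5 tick 0 v(0, 2): E3/F4 m2 untreated
  -> R3 @ bar 5 tick 1 v(0, 1): E3 above D3
  -> R3 @ bar 5 tick 2 v(0, 1): E3 above D3
  -> R3 @ bar 5 tick 3 v(0, 1): E3 above D3
  -> R2 @ bar 6 tick 0 v(0, 1): E3/D3 M2 -> F3/C4 P5 similar
  -> R2 @ bar 6 tick 0 v(1, 2): D3/F4 m3 -> C4/G4 P5 similar
  -> R4 @ bar 6 tick 0 v(0, 2): F3/G4 M2 untreated
  -> R7 @ bar 6 tick 0 v(1,): D3->C4 leap 10st
  -> R2 @ bar 7 tick 0 v(0, 3): F3/A4 M3 -> E3/E4 P8 similar
  -> R3 @ bar 7 tick 0 v(2, 3): G4 above E4
  -> R8 @ bar 7 tick 0 v(0, 3): penult P8 not 3rd/6th
  -> R3 @ bar 7 tick 1 v(2, 3): G4 above E4
  -> R3 @ bar 7 tick 2 v(2, 3): G4 above E4
  -> R3 @ bar 7 tick 3 v(2, 3): G4 above E4
  -> R1 @ bar 8 tick 0 v(1, 2): C4/G4 P5 -> D4/A4 P5 similar
  -> R3 @ bar 8 tick 0 v(2, 3): A4 above F4
  -> R3 @ bar 8 tick 1 v(2, 3): A4 above F4
  -> R3 @ bar 8 tick 2 v(2, 3): A4 above F4
  -> R3 @ bar 8 tick 3 v(2, 3): A4 above F4
  -> R6 @ bar 8 tick 3 v(0, 3): closes on m3

(0, 0, R3, (2, 3))
(0, 0, R5, (0, 3))
(0, 1, R3, (2, 3))
(0, 2, R3, (2, 3))
(0, 3, R3, (2, 3))
(1, 0, R1, (1, 2))
(1, 0, R3, (2, 3))
(1, 0, R4, (0, 3))
(1, 1, R3, (2, 3))
(1, 2, R3, (2, 3))
(1, 3, R3, (2, 3))
(2, 0, R2, (0, 3))
(2, 0, R3, (2, 3))
(2, 0, R4, (0, 1))
(2, 1, R3, (2, 3))
(2, 2, R3, (2, 3))
(2, 3, R3, (2, 3))
(3, 0, R2, (2, 3))
(3, 0, R4, (0, 2))
(3, 0, R4, (0, 3))
(3, 0, R7, (2,))
(4, 0, R4, (0, 2))
(4, 0, R7, (3,))
(5, 0, R3, (0, 1))
(5, 0, R4, (0, 1))
(5, 0, R4, (0, 2))
(5, 1, R3, (0, 1))
(5, 2, R3, (0, 1))
(5, 3, R3, (0, 1))
(6, 0, R2, (0, 1))
(6, 0, R2, (1, 2))
(6, 0, R4, (0, 2))
(6, 0, R7, (1,))
(7, 0, R2, (0, 3))
(7, 0, R3, (2, 3))
(7, 0, R8, (0, 3))
(7, 1, R3, (2, 3))
(7, 2, R3, (2, 3))
(7, 3, R3, (2, 3))
(8, 0, R1, (1, 2))
(8, 0, R3, (2, 3))
(8, 1, R3, (2, 3))
(8, 2, R3, (2, 3))
(8, 3, R3, (2, 3))
(8, 3, R6, (0, 3))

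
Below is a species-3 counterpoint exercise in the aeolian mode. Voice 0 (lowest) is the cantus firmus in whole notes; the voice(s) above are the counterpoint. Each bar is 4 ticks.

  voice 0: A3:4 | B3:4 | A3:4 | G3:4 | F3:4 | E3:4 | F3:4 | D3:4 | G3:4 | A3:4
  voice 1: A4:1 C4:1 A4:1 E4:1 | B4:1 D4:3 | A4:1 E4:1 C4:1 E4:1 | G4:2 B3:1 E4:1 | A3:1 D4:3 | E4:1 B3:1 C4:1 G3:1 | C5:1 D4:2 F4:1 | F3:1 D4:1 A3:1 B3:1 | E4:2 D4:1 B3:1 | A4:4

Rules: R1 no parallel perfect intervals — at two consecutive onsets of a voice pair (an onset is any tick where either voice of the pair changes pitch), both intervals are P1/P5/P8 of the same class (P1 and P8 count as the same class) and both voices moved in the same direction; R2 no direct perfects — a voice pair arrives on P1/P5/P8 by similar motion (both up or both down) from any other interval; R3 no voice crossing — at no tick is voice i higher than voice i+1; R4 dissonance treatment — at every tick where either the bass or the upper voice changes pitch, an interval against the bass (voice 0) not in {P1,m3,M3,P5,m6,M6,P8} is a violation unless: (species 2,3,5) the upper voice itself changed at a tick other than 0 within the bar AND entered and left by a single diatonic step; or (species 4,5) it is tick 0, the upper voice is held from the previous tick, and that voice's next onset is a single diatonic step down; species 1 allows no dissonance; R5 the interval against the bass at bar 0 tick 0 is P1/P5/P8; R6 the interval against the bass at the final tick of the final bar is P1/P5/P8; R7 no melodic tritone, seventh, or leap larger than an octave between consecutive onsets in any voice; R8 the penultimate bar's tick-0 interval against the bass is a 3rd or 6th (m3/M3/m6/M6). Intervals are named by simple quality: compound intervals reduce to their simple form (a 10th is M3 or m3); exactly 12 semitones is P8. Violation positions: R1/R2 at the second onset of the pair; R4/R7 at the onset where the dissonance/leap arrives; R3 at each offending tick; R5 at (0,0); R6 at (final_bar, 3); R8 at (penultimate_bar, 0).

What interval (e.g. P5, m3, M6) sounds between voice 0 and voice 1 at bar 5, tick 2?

m6

voice 0=E3 voice 1=C4 -> m6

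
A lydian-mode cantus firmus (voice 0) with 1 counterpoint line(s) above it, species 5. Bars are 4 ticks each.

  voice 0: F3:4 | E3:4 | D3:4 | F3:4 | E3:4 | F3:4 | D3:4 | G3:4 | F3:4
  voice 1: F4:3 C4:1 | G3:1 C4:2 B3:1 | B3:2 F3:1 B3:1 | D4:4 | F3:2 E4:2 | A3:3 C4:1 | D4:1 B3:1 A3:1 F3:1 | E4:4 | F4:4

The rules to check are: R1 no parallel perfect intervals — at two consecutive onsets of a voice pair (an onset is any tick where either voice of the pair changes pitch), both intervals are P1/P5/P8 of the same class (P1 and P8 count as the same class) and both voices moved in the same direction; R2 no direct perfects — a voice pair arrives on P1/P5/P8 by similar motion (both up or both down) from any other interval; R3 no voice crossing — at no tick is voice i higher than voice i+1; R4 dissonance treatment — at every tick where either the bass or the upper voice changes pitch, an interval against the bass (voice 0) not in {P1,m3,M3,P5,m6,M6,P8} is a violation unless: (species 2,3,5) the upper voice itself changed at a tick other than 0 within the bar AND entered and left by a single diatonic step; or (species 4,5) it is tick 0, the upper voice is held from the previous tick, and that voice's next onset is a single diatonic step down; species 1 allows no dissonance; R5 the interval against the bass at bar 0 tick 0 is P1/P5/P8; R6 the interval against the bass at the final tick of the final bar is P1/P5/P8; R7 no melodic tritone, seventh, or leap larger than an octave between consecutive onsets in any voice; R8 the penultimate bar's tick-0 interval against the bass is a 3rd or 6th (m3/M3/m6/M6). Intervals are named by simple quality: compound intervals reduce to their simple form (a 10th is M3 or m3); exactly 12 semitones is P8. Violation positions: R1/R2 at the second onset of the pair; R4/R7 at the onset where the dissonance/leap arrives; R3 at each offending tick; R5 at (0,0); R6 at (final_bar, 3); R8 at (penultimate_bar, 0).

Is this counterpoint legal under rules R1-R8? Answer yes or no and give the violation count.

No (5 violations)

bar 0: v0=F3 v1=F4 (P8)
bar 1: v0=E3 v1=G3 (m3)
bar 2: v0=D3 v1=B3 (M6)
bar 3: v0=F3 v1=D4 (M6)
bar 4: v0=E3 v1=F3 (m2)
bar 5: v0=F3 v1=A3 (M3)
bar 6: v0=D3 v1=D4 (P8)
bar 7: v0=G3 v1=E4 (M6)
bar 8: v0=F3 v1=F4 (P8)
  R7 @ bar2.2: B3->F3 leap 6st
  R7 @ bar2.3: F3->B3 leap 6st
  R4 @ bar4.0: E3/F3 m2 untreated
  R7 @ bar4.2: F3->E4 leap 11st
  R7 @ bar7.0: F3->E4 leap 11st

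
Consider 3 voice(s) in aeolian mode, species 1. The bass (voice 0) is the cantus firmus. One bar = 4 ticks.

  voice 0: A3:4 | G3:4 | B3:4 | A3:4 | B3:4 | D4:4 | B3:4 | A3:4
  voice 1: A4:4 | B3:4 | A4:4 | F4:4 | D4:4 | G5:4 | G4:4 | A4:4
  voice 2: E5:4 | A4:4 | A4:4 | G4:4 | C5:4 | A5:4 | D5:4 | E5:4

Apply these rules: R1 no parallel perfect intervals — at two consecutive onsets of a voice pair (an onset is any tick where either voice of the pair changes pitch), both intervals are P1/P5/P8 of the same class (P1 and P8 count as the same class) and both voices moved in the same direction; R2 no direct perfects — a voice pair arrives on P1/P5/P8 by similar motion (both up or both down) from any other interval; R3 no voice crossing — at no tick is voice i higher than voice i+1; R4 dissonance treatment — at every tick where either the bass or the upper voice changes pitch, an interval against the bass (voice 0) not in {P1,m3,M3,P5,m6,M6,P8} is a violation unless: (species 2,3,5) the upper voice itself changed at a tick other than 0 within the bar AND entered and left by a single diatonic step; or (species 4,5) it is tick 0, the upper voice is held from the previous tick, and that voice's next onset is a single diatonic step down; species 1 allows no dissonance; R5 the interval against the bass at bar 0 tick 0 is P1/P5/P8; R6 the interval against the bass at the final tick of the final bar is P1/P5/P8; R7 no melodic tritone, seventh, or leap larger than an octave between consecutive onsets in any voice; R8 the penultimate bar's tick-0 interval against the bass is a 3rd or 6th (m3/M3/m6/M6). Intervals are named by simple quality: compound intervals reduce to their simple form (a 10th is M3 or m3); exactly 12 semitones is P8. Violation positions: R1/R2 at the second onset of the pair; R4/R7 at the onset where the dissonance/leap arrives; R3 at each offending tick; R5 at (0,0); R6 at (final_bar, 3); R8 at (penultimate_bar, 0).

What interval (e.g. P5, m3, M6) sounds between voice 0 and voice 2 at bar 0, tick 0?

voice 0=A3 voice 2=E5 -> P5

P5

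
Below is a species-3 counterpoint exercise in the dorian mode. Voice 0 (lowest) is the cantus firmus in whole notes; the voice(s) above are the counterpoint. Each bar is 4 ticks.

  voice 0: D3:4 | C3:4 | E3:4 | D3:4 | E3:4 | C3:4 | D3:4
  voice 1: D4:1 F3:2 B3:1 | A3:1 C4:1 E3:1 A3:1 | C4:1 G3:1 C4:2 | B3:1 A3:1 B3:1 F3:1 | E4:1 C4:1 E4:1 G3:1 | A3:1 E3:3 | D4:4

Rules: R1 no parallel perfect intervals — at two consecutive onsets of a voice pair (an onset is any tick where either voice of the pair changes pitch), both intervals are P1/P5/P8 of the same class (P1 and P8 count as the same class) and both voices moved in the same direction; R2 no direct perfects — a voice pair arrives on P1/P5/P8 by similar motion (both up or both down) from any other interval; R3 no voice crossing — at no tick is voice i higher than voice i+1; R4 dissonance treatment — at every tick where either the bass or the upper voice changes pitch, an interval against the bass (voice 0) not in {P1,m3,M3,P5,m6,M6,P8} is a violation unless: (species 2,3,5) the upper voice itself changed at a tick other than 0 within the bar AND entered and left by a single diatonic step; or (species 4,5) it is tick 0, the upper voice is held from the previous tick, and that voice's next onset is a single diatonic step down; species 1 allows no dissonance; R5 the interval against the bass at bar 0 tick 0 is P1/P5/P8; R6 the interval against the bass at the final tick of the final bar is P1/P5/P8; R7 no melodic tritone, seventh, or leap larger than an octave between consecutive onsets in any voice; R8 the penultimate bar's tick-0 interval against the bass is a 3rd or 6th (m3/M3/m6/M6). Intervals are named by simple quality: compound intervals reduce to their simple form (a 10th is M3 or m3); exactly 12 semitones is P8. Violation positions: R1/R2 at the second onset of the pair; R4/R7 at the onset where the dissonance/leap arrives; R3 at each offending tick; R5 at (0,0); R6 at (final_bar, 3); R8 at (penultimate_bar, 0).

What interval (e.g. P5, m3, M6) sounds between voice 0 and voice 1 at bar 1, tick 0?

voice 0=C3 voice 1=A3 -> M6

M6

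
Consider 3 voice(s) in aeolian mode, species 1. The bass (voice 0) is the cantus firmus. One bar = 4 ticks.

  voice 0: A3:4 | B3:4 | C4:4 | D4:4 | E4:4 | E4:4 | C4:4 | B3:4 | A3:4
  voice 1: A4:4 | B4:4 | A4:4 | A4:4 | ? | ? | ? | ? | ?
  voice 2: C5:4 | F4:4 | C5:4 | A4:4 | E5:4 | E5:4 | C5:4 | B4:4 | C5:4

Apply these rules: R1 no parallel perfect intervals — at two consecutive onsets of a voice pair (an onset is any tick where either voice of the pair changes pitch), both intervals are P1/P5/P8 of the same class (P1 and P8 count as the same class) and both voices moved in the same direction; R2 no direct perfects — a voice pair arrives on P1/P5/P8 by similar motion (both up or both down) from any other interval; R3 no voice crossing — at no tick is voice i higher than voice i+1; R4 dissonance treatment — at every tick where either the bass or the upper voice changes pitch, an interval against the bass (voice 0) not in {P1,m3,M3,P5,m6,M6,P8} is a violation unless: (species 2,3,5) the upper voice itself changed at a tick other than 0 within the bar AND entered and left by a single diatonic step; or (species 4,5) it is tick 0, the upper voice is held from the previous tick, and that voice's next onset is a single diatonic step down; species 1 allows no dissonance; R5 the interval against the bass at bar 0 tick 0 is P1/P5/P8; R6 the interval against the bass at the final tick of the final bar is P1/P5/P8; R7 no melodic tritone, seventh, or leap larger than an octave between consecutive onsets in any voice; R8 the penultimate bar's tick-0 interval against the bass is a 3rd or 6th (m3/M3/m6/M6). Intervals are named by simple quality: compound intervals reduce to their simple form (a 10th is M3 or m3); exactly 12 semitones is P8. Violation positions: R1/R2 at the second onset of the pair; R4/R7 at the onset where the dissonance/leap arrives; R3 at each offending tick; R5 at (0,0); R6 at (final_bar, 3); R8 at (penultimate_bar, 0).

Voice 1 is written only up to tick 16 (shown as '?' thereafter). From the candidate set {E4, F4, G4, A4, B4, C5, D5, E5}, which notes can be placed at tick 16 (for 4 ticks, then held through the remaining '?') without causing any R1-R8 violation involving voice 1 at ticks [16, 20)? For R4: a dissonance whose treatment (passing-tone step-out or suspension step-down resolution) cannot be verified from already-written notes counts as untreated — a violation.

E4: legal
F4: violates R4
G4: legal
A4: violates R4
B4: violates R1
C5: legal
D5: violates R4
E5: violates R1,R2

{C5, E4, G4}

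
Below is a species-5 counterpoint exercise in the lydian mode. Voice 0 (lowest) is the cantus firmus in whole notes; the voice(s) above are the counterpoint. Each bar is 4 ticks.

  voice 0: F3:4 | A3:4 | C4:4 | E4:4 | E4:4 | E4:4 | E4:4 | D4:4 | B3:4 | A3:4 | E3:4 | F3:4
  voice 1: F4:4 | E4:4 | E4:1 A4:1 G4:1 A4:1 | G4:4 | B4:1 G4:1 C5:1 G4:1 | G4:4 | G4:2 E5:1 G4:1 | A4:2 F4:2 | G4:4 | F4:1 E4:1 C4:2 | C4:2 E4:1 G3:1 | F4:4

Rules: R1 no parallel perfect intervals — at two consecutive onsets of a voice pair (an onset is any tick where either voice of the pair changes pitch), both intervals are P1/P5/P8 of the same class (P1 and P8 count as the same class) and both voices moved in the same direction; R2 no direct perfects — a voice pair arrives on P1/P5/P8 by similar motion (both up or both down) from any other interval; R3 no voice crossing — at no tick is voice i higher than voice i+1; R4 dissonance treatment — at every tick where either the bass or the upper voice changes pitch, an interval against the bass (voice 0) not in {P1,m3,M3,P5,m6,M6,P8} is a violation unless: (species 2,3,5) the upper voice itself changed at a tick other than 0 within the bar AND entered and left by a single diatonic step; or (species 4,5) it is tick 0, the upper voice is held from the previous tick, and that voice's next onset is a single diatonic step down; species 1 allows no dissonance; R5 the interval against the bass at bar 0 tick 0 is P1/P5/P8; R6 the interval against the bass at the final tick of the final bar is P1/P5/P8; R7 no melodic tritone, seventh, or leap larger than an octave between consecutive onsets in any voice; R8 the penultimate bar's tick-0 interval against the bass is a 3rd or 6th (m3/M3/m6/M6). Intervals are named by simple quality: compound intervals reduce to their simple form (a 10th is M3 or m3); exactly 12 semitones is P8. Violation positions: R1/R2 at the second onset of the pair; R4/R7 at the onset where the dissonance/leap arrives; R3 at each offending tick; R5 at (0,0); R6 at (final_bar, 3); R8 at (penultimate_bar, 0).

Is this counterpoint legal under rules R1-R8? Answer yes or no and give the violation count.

bar 0: v0=F3 v1=F4 (P8)
bar 1: v0=A3 v1=E4 (P5)
bar 2: v0=C4 v1=E4 (M3)
bar 3: v0=E4 v1=G4 (m3)
bar 4: v0=E4 v1=B4 (P5)
bar 5: v0=E4 v1=G4 (m3)
bar 6: v0=E4 v1=G4 (m3)
bar 7: v0=D4 v1=A4 (P5)
bar 8: v0=B3 v1=G4 (m6)
bar 9: v0=A3 v1=F4 (m6)
bar 10: v0=E3 v1=C4 (m6)
bar 11: v0=F3 v1=F4 (P8)
  R2 @ bar11.0: E3/G3 m3 -> F3/F4 P8 similar
  R7 @ bar11.0: G3->F4 leap 10st

No (2 violations)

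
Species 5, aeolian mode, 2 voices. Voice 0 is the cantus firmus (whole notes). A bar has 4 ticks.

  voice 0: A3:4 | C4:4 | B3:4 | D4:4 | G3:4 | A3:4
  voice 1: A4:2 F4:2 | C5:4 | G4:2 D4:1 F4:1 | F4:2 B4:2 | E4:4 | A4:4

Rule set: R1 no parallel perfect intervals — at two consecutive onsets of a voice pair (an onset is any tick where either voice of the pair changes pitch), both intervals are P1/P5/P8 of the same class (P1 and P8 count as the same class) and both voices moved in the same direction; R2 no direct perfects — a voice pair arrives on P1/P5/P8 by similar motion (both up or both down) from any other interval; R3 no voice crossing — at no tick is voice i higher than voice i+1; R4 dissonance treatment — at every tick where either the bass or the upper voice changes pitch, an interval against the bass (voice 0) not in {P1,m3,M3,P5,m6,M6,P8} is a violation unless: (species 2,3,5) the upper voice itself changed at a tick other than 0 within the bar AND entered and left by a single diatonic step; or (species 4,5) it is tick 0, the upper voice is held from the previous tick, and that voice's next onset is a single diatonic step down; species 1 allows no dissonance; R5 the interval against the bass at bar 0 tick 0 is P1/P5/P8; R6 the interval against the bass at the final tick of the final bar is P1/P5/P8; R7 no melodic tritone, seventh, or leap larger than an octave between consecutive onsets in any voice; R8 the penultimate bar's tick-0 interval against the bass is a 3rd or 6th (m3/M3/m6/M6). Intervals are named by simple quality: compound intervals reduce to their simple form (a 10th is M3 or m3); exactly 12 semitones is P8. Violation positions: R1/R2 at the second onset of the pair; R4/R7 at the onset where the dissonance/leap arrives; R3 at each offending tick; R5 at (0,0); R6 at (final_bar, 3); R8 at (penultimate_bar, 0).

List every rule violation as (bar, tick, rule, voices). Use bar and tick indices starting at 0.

bar 0: v0=A3 v1=A4 downbeat P8
bar 1: v0=C4 v1=C5 downbeat P8
bar 2: v0=B3 v1=G4 downbeat m6
bar 3: v0=D4 v1=F4 downbeat m3
bar 4: v0=G3 v1=E4 downbeat M6
bar 5: v0=A3 v1=A4 downbeat P8
  -> R2 @ bar 1 tick 0 v(0, 1): A3/F4 m6 -> C4/C5 P8 similar
  -> R4 @ bar 2 tick 3 v(0, 1): B3/F4 TT untreated
  -> R7 @ bar 3 tick 2 v(1,): F4->B4 leap 6st
  -> R2 @ bar 5 tick 0 v(0, 1): G3/E4 M6 -> A3/A4 P8 similar

(1, 0, R2, (0, 1))
(2, 3, R4, (0, 1))
(3, 2, R7, (1,))
(5, 0, R2, (0, 1))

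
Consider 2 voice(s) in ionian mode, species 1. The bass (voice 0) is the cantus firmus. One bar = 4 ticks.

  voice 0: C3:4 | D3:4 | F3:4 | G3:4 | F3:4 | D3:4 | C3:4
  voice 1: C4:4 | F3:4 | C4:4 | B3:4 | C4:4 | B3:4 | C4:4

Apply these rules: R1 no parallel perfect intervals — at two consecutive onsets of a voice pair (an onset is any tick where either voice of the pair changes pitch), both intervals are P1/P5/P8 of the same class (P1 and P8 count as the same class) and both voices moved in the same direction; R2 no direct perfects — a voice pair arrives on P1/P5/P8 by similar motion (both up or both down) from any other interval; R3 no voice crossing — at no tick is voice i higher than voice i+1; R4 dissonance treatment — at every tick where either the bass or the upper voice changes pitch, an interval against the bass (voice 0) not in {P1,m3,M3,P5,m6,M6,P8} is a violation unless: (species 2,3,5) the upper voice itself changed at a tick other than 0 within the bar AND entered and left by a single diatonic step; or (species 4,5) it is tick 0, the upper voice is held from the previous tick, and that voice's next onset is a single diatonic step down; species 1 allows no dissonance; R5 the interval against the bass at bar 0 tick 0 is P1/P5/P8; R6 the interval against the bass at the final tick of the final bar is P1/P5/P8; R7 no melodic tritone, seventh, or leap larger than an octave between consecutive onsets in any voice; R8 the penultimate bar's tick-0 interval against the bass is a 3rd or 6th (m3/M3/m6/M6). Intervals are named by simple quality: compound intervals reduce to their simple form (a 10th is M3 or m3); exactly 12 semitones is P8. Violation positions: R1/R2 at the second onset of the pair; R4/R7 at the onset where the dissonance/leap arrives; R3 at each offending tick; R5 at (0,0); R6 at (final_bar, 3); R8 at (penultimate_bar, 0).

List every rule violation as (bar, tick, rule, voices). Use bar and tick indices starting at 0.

bar 0: v0=C3 v1=C4 downbeat P8
bar 1: v0=D3 v1=F3 downbeat m3
bar 2: v0=F3 v1=C4 downbeat P5
bar 3: v0=G3 v1=B3 downbeat M3
bar 4: v0=F3 v1=C4 downbeat P5
bar 5: v0=D3 v1=B3 downbeat M6
bar 6: v0=C3 v1=C4 downbeat P8
  -> R2 @ bar 2 tick 0 v(0, 1): D3/F3 m3 -> F3/C4 P5 similar

(2, 0, R2, (0, 1))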